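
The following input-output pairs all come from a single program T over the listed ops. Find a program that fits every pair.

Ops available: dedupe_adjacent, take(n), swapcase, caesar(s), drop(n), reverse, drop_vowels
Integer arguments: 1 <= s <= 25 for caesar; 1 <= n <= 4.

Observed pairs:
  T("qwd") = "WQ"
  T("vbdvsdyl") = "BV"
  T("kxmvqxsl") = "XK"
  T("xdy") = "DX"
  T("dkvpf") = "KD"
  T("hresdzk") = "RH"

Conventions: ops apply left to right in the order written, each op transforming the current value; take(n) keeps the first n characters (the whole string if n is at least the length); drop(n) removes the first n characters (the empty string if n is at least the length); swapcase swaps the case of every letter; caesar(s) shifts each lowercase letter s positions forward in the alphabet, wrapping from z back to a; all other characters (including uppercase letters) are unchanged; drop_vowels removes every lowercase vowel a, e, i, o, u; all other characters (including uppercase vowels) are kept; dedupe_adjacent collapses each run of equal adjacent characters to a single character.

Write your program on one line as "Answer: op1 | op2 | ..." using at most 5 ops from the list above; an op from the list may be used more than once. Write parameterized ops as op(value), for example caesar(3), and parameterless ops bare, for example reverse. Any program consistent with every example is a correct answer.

drop_vowels | take(3) | swapcase | reverse | drop(1)

Check, running the answer program on each example:
  "qwd" -> "qwd" -> "qwd" -> "QWD" -> "DWQ" -> "WQ"
  "vbdvsdyl" -> "vbdvsdyl" -> "vbd" -> "VBD" -> "DBV" -> "BV"
  "kxmvqxsl" -> "kxmvqxsl" -> "kxm" -> "KXM" -> "MXK" -> "XK"
  "xdy" -> "xdy" -> "xdy" -> "XDY" -> "YDX" -> "DX"
  "dkvpf" -> "dkvpf" -> "dkv" -> "DKV" -> "VKD" -> "KD"
  "hresdzk" -> "hrsdzk" -> "hrs" -> "HRS" -> "SRH" -> "RH"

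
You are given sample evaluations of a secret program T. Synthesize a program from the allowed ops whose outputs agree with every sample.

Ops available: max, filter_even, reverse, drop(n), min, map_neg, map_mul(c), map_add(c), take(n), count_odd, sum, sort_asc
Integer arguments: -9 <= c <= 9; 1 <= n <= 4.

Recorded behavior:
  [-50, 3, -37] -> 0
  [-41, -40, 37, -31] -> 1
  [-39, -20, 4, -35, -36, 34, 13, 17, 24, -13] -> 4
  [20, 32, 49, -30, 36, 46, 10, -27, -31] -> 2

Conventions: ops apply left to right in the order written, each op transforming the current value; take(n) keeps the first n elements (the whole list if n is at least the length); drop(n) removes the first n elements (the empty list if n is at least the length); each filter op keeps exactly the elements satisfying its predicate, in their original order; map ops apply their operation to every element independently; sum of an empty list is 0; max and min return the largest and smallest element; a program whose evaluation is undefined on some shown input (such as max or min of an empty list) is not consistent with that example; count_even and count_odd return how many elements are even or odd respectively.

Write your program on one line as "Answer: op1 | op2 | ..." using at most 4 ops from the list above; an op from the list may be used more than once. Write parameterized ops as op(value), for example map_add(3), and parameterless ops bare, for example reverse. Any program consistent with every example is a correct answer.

map_add(-2) | drop(3) | count_odd

Check, running the answer program on each example:
  [-50, 3, -37] -> [-52, 1, -39] -> [] -> 0
  [-41, -40, 37, -31] -> [-43, -42, 35, -33] -> [-33] -> 1
  [-39, -20, 4, -35, -36, 34, 13, 17, 24, -13] -> [-41, -22, 2, -37, -38, 32, 11, 15, 22, -15] -> [-37, -38, 32, 11, 15, 22, -15] -> 4
  [20, 32, 49, -30, 36, 46, 10, -27, -31] -> [18, 30, 47, -32, 34, 44, 8, -29, -33] -> [-32, 34, 44, 8, -29, -33] -> 2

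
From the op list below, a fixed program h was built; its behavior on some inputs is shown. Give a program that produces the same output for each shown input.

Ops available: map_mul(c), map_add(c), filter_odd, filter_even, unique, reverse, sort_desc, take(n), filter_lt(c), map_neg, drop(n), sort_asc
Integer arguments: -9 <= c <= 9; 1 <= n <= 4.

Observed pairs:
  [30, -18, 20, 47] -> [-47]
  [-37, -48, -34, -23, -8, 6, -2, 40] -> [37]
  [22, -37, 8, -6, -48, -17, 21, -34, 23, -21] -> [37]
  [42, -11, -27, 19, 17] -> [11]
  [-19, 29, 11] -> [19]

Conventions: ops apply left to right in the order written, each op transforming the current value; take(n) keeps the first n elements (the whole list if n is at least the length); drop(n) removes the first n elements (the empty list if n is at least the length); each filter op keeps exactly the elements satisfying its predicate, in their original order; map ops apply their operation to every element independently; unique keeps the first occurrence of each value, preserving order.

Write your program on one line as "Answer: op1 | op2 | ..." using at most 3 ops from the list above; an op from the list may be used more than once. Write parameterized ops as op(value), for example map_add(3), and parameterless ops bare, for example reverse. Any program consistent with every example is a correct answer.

filter_odd | take(1) | map_neg

Check, running the answer program on each example:
  [30, -18, 20, 47] -> [47] -> [47] -> [-47]
  [-37, -48, -34, -23, -8, 6, -2, 40] -> [-37, -23] -> [-37] -> [37]
  [22, -37, 8, -6, -48, -17, 21, -34, 23, -21] -> [-37, -17, 21, 23, -21] -> [-37] -> [37]
  [42, -11, -27, 19, 17] -> [-11, -27, 19, 17] -> [-11] -> [11]
  [-19, 29, 11] -> [-19, 29, 11] -> [-19] -> [19]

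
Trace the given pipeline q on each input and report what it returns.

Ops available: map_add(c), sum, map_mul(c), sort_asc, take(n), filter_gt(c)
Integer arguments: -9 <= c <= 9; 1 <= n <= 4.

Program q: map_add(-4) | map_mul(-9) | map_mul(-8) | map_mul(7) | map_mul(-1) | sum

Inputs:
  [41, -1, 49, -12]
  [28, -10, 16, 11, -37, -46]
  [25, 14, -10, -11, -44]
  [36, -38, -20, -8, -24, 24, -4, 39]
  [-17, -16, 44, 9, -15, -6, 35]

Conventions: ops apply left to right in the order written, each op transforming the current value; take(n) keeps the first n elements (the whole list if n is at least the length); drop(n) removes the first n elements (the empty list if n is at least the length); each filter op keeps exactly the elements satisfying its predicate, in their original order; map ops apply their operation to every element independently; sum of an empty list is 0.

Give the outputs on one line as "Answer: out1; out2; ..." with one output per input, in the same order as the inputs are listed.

-30744; 31248; 23184; 13608; -3024

Execution, op by op:
  [41, -1, 49, -12] -> [37, -5, 45, -16] -> [-333, 45, -405, 144] -> [2664, -360, 3240, -1152] -> [18648, -2520, 22680, -8064] -> [-18648, 2520, -22680, 8064] -> -30744
  [28, -10, 16, 11, -37, -46] -> [24, -14, 12, 7, -41, -50] -> [-216, 126, -108, -63, 369, 450] -> [1728, -1008, 864, 504, -2952, -3600] -> [12096, -7056, 6048, 3528, -20664, -25200] -> [-12096, 7056, -6048, -3528, 20664, 25200] -> 31248
  [25, 14, -10, -11, -44] -> [21, 10, -14, -15, -48] -> [-189, -90, 126, 135, 432] -> [1512, 720, -1008, -1080, -3456] -> [10584, 5040, -7056, -7560, -24192] -> [-10584, -5040, 7056, 7560, 24192] -> 23184
  [36, -38, -20, -8, -24, 24, -4, 39] -> [32, -42, -24, -12, -28, 20, -8, 35] -> [-288, 378, 216, 108, 252, -180, 72, -315] -> [2304, -3024, -1728, -864, -2016, 1440, -576, 2520] -> [16128, -21168, -12096, -6048, -14112, 10080, -4032, 17640] -> [-16128, 21168, 12096, 6048, 14112, -10080, 4032, -17640] -> 13608
  [-17, -16, 44, 9, -15, -6, 35] -> [-21, -20, 40, 5, -19, -10, 31] -> [189, 180, -360, -45, 171, 90, -279] -> [-1512, -1440, 2880, 360, -1368, -720, 2232] -> [-10584, -10080, 20160, 2520, -9576, -5040, 15624] -> [10584, 10080, -20160, -2520, 9576, 5040, -15624] -> -3024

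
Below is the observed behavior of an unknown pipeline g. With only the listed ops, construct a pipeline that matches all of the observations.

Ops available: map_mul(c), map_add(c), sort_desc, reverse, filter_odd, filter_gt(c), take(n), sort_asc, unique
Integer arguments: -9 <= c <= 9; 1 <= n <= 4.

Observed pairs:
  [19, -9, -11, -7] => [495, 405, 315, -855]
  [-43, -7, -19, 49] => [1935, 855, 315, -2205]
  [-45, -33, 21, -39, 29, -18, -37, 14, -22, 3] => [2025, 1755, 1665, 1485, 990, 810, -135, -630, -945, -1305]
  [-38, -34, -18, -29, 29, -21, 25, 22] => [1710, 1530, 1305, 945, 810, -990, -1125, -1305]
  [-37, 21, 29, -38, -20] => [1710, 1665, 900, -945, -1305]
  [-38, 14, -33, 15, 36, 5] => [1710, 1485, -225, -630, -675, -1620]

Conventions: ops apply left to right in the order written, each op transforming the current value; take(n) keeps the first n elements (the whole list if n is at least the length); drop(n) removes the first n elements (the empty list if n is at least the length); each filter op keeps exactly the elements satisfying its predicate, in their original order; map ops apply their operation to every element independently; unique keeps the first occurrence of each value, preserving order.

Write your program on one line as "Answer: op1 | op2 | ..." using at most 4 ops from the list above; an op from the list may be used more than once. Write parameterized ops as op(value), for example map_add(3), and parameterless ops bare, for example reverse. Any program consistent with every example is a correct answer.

sort_desc | map_mul(-5) | reverse | map_mul(9)

Check, running the answer program on each example:
  [19, -9, -11, -7] -> [19, -7, -9, -11] -> [-95, 35, 45, 55] -> [55, 45, 35, -95] -> [495, 405, 315, -855]
  [-43, -7, -19, 49] -> [49, -7, -19, -43] -> [-245, 35, 95, 215] -> [215, 95, 35, -245] -> [1935, 855, 315, -2205]
  [-45, -33, 21, -39, 29, -18, -37, 14, -22, 3] -> [29, 21, 14, 3, -18, -22, -33, -37, -39, -45] -> [-145, -105, -70, -15, 90, 110, 165, 185, 195, 225] -> [225, 195, 185, 165, 110, 90, -15, -70, -105, -145] -> [2025, 1755, 1665, 1485, 990, 810, -135, -630, -945, -1305]
  [-38, -34, -18, -29, 29, -21, 25, 22] -> [29, 25, 22, -18, -21, -29, -34, -38] -> [-145, -125, -110, 90, 105, 145, 170, 190] -> [190, 170, 145, 105, 90, -110, -125, -145] -> [1710, 1530, 1305, 945, 810, -990, -1125, -1305]
  [-37, 21, 29, -38, -20] -> [29, 21, -20, -37, -38] -> [-145, -105, 100, 185, 190] -> [190, 185, 100, -105, -145] -> [1710, 1665, 900, -945, -1305]
  [-38, 14, -33, 15, 36, 5] -> [36, 15, 14, 5, -33, -38] -> [-180, -75, -70, -25, 165, 190] -> [190, 165, -25, -70, -75, -180] -> [1710, 1485, -225, -630, -675, -1620]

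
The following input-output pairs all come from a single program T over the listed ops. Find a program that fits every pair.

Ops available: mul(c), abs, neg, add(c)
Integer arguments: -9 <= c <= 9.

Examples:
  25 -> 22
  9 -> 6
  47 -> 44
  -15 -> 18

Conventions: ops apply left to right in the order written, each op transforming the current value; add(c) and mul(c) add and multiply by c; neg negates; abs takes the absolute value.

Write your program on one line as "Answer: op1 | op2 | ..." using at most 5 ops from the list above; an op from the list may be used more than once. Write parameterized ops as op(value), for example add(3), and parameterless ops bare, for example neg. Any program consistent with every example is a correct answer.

neg | add(-2) | add(6) | add(-1) | abs

Check, running the answer program on each example:
  25 -> -25 -> -27 -> -21 -> -22 -> 22
  9 -> -9 -> -11 -> -5 -> -6 -> 6
  47 -> -47 -> -49 -> -43 -> -44 -> 44
  -15 -> 15 -> 13 -> 19 -> 18 -> 18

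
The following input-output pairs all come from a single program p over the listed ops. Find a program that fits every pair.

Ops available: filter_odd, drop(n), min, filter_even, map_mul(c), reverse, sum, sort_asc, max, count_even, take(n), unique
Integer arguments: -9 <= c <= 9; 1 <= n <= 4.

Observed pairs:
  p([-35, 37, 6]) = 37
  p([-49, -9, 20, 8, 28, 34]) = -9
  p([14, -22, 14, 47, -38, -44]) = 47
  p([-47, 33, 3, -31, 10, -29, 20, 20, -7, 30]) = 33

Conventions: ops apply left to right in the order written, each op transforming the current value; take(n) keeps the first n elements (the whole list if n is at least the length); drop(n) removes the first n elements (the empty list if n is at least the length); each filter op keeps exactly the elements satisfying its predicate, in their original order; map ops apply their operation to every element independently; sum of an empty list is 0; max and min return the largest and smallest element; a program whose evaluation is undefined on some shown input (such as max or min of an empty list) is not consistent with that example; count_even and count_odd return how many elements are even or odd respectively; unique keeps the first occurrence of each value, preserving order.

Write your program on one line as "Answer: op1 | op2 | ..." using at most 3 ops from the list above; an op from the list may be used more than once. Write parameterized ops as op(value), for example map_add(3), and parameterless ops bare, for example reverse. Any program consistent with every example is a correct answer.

filter_odd | reverse | max

Check, running the answer program on each example:
  [-35, 37, 6] -> [-35, 37] -> [37, -35] -> 37
  [-49, -9, 20, 8, 28, 34] -> [-49, -9] -> [-9, -49] -> -9
  [14, -22, 14, 47, -38, -44] -> [47] -> [47] -> 47
  [-47, 33, 3, -31, 10, -29, 20, 20, -7, 30] -> [-47, 33, 3, -31, -29, -7] -> [-7, -29, -31, 3, 33, -47] -> 33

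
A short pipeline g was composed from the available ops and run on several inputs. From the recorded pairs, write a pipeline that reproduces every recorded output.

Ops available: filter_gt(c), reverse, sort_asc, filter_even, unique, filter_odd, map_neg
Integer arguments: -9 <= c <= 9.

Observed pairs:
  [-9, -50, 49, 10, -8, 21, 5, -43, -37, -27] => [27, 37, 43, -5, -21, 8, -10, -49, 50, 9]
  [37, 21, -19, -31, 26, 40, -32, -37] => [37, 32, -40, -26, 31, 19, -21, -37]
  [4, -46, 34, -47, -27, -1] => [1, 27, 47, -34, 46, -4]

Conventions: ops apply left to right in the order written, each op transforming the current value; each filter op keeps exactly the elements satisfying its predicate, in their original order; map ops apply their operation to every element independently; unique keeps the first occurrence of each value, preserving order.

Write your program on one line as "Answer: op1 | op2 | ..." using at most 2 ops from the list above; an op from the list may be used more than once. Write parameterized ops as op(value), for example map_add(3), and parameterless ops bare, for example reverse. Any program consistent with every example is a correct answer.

map_neg | reverse

Check, running the answer program on each example:
  [-9, -50, 49, 10, -8, 21, 5, -43, -37, -27] -> [9, 50, -49, -10, 8, -21, -5, 43, 37, 27] -> [27, 37, 43, -5, -21, 8, -10, -49, 50, 9]
  [37, 21, -19, -31, 26, 40, -32, -37] -> [-37, -21, 19, 31, -26, -40, 32, 37] -> [37, 32, -40, -26, 31, 19, -21, -37]
  [4, -46, 34, -47, -27, -1] -> [-4, 46, -34, 47, 27, 1] -> [1, 27, 47, -34, 46, -4]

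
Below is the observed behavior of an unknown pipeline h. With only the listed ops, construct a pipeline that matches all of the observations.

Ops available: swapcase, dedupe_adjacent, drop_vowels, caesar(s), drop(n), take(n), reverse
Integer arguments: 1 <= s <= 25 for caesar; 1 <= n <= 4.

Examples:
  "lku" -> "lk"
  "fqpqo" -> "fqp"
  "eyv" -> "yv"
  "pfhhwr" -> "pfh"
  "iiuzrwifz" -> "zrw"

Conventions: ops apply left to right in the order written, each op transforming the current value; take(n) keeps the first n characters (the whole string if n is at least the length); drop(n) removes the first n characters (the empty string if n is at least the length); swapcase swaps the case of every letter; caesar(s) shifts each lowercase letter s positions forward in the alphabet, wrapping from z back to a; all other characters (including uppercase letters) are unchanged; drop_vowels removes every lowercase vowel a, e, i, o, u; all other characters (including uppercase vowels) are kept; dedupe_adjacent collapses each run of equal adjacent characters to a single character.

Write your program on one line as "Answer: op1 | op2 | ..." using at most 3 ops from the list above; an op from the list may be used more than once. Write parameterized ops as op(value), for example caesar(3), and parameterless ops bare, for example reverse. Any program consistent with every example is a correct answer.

drop_vowels | take(3)

Check, running the answer program on each example:
  "lku" -> "lk" -> "lk"
  "fqpqo" -> "fqpq" -> "fqp"
  "eyv" -> "yv" -> "yv"
  "pfhhwr" -> "pfhhwr" -> "pfh"
  "iiuzrwifz" -> "zrwfz" -> "zrw"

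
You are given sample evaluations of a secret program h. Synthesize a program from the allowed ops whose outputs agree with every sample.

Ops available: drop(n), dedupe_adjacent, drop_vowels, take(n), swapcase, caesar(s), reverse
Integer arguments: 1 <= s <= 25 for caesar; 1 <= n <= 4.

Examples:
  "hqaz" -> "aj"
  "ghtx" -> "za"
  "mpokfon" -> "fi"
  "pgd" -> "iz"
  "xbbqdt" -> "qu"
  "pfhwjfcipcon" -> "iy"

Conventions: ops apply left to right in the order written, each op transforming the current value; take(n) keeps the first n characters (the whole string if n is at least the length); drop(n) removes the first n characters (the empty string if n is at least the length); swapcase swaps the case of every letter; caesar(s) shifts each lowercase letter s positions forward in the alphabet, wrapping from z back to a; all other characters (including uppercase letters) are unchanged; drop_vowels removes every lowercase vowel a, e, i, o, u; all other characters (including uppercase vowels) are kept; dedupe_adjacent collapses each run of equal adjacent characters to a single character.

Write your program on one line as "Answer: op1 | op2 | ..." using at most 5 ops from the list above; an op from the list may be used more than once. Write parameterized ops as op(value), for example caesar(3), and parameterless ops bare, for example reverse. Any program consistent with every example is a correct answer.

take(2) | caesar(17) | caesar(14) | caesar(14)

Check, running the answer program on each example:
  "hqaz" -> "hq" -> "yh" -> "mv" -> "aj"
  "ghtx" -> "gh" -> "xy" -> "lm" -> "za"
  "mpokfon" -> "mp" -> "dg" -> "ru" -> "fi"
  "pgd" -> "pg" -> "gx" -> "ul" -> "iz"
  "xbbqdt" -> "xb" -> "os" -> "cg" -> "qu"
  "pfhwjfcipcon" -> "pf" -> "gw" -> "uk" -> "iy"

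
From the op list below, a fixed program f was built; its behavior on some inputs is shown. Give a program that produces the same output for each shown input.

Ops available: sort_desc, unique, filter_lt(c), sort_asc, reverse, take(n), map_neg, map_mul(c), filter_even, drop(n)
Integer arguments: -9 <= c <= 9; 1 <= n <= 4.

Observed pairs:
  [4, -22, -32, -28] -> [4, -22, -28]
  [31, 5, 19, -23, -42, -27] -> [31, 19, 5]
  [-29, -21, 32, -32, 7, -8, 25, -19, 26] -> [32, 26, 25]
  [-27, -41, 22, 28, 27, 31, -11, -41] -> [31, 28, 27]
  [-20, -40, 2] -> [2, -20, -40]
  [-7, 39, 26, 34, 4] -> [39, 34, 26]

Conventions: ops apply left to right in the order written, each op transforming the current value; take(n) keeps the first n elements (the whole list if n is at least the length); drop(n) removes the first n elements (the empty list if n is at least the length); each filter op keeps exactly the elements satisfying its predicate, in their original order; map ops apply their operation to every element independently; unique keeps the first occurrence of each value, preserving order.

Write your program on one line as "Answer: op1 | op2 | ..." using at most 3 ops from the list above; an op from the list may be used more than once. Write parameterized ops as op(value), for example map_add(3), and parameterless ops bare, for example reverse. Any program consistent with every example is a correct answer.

sort_desc | take(4) | take(3)

Check, running the answer program on each example:
  [4, -22, -32, -28] -> [4, -22, -28, -32] -> [4, -22, -28, -32] -> [4, -22, -28]
  [31, 5, 19, -23, -42, -27] -> [31, 19, 5, -23, -27, -42] -> [31, 19, 5, -23] -> [31, 19, 5]
  [-29, -21, 32, -32, 7, -8, 25, -19, 26] -> [32, 26, 25, 7, -8, -19, -21, -29, -32] -> [32, 26, 25, 7] -> [32, 26, 25]
  [-27, -41, 22, 28, 27, 31, -11, -41] -> [31, 28, 27, 22, -11, -27, -41, -41] -> [31, 28, 27, 22] -> [31, 28, 27]
  [-20, -40, 2] -> [2, -20, -40] -> [2, -20, -40] -> [2, -20, -40]
  [-7, 39, 26, 34, 4] -> [39, 34, 26, 4, -7] -> [39, 34, 26, 4] -> [39, 34, 26]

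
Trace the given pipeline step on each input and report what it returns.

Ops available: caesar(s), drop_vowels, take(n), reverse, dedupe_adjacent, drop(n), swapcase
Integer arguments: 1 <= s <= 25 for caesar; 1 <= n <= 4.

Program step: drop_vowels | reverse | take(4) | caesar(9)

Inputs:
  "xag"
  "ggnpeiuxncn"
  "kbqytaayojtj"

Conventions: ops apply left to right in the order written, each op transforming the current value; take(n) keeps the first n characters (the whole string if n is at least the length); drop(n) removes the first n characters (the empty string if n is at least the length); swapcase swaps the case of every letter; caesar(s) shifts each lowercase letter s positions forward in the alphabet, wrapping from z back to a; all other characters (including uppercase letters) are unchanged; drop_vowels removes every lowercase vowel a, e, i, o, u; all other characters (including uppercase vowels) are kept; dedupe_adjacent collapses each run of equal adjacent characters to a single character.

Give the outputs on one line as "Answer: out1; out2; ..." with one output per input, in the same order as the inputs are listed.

"pg"; "wlwg"; "scsh"

Execution, op by op:
  "xag" -> "xg" -> "gx" -> "gx" -> "pg"
  "ggnpeiuxncn" -> "ggnpxncn" -> "ncnxpngg" -> "ncnx" -> "wlwg"
  "kbqytaayojtj" -> "kbqytyjtj" -> "jtjytyqbk" -> "jtjy" -> "scsh"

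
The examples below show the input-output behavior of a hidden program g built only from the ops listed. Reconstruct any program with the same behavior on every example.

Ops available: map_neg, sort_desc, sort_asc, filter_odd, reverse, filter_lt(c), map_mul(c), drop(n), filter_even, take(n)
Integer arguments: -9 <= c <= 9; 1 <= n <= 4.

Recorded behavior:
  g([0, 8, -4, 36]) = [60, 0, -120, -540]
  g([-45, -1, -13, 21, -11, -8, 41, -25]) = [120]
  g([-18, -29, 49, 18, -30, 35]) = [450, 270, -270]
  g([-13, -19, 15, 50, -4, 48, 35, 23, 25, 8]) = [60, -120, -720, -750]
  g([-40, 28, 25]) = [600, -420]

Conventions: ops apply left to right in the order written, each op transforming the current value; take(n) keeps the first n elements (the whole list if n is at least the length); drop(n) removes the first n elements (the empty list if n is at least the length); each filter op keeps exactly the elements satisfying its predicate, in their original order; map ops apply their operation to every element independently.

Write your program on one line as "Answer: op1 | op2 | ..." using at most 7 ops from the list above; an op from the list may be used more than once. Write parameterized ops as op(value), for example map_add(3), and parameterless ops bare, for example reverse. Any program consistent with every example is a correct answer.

map_neg | sort_asc | filter_even | sort_desc | map_mul(3) | map_mul(5)

Check, running the answer program on each example:
  [0, 8, -4, 36] -> [0, -8, 4, -36] -> [-36, -8, 0, 4] -> [-36, -8, 0, 4] -> [4, 0, -8, -36] -> [12, 0, -24, -108] -> [60, 0, -120, -540]
  [-45, -1, -13, 21, -11, -8, 41, -25] -> [45, 1, 13, -21, 11, 8, -41, 25] -> [-41, -21, 1, 8, 11, 13, 25, 45] -> [8] -> [8] -> [24] -> [120]
  [-18, -29, 49, 18, -30, 35] -> [18, 29, -49, -18, 30, -35] -> [-49, -35, -18, 18, 29, 30] -> [-18, 18, 30] -> [30, 18, -18] -> [90, 54, -54] -> [450, 270, -270]
  [-13, -19, 15, 50, -4, 48, 35, 23, 25, 8] -> [13, 19, -15, -50, 4, -48, -35, -23, -25, -8] -> [-50, -48, -35, -25, -23, -15, -8, 4, 13, 19] -> [-50, -48, -8, 4] -> [4, -8, -48, -50] -> [12, -24, -144, -150] -> [60, -120, -720, -750]
  [-40, 28, 25] -> [40, -28, -25] -> [-28, -25, 40] -> [-28, 40] -> [40, -28] -> [120, -84] -> [600, -420]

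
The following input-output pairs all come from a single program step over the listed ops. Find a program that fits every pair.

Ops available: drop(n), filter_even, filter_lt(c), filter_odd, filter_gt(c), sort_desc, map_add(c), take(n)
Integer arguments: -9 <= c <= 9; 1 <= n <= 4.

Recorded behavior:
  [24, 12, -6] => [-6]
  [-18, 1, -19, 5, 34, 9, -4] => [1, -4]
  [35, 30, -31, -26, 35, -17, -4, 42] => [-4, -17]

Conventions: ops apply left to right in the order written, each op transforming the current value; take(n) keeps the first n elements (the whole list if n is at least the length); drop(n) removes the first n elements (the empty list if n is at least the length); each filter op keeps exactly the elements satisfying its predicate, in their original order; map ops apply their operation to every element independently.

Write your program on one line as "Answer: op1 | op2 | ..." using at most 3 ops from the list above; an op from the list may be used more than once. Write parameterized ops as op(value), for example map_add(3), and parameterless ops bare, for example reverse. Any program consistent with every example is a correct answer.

filter_lt(2) | sort_desc | take(2)

Check, running the answer program on each example:
  [24, 12, -6] -> [-6] -> [-6] -> [-6]
  [-18, 1, -19, 5, 34, 9, -4] -> [-18, 1, -19, -4] -> [1, -4, -18, -19] -> [1, -4]
  [35, 30, -31, -26, 35, -17, -4, 42] -> [-31, -26, -17, -4] -> [-4, -17, -26, -31] -> [-4, -17]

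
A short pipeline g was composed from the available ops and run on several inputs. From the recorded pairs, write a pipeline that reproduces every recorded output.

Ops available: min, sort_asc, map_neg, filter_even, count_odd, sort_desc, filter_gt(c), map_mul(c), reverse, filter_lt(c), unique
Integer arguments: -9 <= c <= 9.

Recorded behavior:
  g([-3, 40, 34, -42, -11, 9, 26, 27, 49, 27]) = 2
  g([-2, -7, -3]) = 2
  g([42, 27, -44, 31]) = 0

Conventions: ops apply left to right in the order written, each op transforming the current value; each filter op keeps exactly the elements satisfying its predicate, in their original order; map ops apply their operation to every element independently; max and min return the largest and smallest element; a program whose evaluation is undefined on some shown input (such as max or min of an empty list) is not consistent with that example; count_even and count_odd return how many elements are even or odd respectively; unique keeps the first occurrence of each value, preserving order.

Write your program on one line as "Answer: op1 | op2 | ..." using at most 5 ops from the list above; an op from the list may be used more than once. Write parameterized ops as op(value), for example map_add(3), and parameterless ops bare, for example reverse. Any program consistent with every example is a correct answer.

sort_asc | unique | filter_lt(5) | map_neg | count_odd

Check, running the answer program on each example:
  [-3, 40, 34, -42, -11, 9, 26, 27, 49, 27] -> [-42, -11, -3, 9, 26, 27, 27, 34, 40, 49] -> [-42, -11, -3, 9, 26, 27, 34, 40, 49] -> [-42, -11, -3] -> [42, 11, 3] -> 2
  [-2, -7, -3] -> [-7, -3, -2] -> [-7, -3, -2] -> [-7, -3, -2] -> [7, 3, 2] -> 2
  [42, 27, -44, 31] -> [-44, 27, 31, 42] -> [-44, 27, 31, 42] -> [-44] -> [44] -> 0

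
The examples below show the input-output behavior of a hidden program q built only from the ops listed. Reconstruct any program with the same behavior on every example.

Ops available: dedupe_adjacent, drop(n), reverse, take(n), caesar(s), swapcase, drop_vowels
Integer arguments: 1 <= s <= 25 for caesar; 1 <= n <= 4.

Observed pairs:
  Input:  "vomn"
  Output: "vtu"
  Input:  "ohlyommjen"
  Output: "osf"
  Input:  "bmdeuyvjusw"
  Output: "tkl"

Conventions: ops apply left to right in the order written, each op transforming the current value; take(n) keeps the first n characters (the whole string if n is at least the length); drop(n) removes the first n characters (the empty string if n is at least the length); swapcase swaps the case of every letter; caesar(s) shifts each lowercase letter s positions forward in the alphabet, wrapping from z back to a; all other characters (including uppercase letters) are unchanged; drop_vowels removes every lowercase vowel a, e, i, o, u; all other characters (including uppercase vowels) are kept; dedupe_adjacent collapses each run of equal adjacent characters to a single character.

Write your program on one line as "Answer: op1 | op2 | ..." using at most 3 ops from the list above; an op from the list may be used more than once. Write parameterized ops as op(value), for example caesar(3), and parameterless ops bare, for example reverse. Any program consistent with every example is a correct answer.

caesar(7) | drop(1) | take(3)

Check, running the answer program on each example:
  "vomn" -> "cvtu" -> "vtu" -> "vtu"
  "ohlyommjen" -> "vosfvttqlu" -> "osfvttqlu" -> "osf"
  "bmdeuyvjusw" -> "itklbfcqbzd" -> "tklbfcqbzd" -> "tkl"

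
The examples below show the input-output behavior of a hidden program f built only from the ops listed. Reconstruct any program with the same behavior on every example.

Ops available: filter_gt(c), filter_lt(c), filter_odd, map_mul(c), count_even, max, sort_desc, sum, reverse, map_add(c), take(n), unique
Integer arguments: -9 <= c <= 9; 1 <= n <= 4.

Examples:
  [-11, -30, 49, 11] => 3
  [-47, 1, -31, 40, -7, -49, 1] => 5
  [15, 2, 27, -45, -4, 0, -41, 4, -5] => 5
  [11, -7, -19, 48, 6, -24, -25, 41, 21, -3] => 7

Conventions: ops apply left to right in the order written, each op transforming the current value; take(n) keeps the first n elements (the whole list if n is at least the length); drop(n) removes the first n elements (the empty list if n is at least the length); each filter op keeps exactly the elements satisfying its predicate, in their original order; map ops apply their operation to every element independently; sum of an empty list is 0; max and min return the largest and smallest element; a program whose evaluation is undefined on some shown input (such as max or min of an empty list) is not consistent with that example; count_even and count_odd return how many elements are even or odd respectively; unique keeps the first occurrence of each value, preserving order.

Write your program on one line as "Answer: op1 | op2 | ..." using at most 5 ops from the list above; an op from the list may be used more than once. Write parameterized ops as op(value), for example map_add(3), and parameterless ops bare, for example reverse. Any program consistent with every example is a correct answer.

map_add(-3) | reverse | unique | sort_desc | count_even

Check, running the answer program on each example:
  [-11, -30, 49, 11] -> [-14, -33, 46, 8] -> [8, 46, -33, -14] -> [8, 46, -33, -14] -> [46, 8, -14, -33] -> 3
  [-47, 1, -31, 40, -7, -49, 1] -> [-50, -2, -34, 37, -10, -52, -2] -> [-2, -52, -10, 37, -34, -2, -50] -> [-2, -52, -10, 37, -34, -50] -> [37, -2, -10, -34, -50, -52] -> 5
  [15, 2, 27, -45, -4, 0, -41, 4, -5] -> [12, -1, 24, -48, -7, -3, -44, 1, -8] -> [-8, 1, -44, -3, -7, -48, 24, -1, 12] -> [-8, 1, -44, -3, -7, -48, 24, -1, 12] -> [24, 12, 1, -1, -3, -7, -8, -44, -48] -> 5
  [11, -7, -19, 48, 6, -24, -25, 41, 21, -3] -> [8, -10, -22, 45, 3, -27, -28, 38, 18, -6] -> [-6, 18, 38, -28, -27, 3, 45, -22, -10, 8] -> [-6, 18, 38, -28, -27, 3, 45, -22, -10, 8] -> [45, 38, 18, 8, 3, -6, -10, -22, -27, -28] -> 7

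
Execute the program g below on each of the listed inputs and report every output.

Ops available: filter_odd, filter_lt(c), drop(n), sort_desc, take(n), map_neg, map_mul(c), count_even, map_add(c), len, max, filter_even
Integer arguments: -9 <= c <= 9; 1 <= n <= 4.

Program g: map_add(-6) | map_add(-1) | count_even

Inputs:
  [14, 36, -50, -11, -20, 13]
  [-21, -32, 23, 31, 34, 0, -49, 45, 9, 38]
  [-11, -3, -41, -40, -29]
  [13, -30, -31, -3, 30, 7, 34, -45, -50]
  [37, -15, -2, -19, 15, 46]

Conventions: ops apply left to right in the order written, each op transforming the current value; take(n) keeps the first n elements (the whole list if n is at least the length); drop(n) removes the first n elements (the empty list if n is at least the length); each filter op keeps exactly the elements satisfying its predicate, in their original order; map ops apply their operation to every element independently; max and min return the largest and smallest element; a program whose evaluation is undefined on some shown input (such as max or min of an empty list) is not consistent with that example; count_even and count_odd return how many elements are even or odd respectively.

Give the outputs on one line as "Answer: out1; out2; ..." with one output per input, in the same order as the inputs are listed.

2; 6; 4; 5; 4

Execution, op by op:
  [14, 36, -50, -11, -20, 13] -> [8, 30, -56, -17, -26, 7] -> [7, 29, -57, -18, -27, 6] -> 2
  [-21, -32, 23, 31, 34, 0, -49, 45, 9, 38] -> [-27, -38, 17, 25, 28, -6, -55, 39, 3, 32] -> [-28, -39, 16, 24, 27, -7, -56, 38, 2, 31] -> 6
  [-11, -3, -41, -40, -29] -> [-17, -9, -47, -46, -35] -> [-18, -10, -48, -47, -36] -> 4
  [13, -30, -31, -3, 30, 7, 34, -45, -50] -> [7, -36, -37, -9, 24, 1, 28, -51, -56] -> [6, -37, -38, -10, 23, 0, 27, -52, -57] -> 5
  [37, -15, -2, -19, 15, 46] -> [31, -21, -8, -25, 9, 40] -> [30, -22, -9, -26, 8, 39] -> 4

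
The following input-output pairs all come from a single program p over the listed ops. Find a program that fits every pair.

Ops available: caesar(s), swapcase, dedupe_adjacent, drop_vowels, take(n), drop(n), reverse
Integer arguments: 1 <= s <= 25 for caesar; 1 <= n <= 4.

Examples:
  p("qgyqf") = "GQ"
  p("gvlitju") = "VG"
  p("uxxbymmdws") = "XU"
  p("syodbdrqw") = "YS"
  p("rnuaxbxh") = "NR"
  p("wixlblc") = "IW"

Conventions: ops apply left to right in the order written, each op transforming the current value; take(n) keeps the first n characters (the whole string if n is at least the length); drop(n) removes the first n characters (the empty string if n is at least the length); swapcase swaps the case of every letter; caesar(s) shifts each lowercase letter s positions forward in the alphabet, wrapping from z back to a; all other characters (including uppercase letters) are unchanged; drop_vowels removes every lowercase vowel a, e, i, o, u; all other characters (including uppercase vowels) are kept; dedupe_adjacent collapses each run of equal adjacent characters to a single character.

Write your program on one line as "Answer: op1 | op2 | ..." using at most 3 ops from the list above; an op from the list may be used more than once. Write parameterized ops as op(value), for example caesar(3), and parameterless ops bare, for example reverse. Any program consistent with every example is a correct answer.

take(2) | reverse | swapcase

Check, running the answer program on each example:
  "qgyqf" -> "qg" -> "gq" -> "GQ"
  "gvlitju" -> "gv" -> "vg" -> "VG"
  "uxxbymmdws" -> "ux" -> "xu" -> "XU"
  "syodbdrqw" -> "sy" -> "ys" -> "YS"
  "rnuaxbxh" -> "rn" -> "nr" -> "NR"
  "wixlblc" -> "wi" -> "iw" -> "IW"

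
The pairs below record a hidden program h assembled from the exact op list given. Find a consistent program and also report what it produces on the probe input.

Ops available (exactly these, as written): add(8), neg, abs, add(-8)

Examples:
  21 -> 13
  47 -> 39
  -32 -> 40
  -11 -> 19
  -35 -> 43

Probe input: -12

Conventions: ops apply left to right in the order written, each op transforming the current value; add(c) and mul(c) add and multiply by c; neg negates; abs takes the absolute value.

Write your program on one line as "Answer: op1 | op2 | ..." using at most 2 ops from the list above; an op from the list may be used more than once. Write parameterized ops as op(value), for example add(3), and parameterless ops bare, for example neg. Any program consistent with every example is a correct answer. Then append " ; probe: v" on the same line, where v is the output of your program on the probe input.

add(-8) | abs ; probe: 20

Check, running the answer program on each example:
  21 -> 13 -> 13
  47 -> 39 -> 39
  -32 -> -40 -> 40
  -11 -> -19 -> 19
  -35 -> -43 -> 43
  probe: -12 -> -20 -> 20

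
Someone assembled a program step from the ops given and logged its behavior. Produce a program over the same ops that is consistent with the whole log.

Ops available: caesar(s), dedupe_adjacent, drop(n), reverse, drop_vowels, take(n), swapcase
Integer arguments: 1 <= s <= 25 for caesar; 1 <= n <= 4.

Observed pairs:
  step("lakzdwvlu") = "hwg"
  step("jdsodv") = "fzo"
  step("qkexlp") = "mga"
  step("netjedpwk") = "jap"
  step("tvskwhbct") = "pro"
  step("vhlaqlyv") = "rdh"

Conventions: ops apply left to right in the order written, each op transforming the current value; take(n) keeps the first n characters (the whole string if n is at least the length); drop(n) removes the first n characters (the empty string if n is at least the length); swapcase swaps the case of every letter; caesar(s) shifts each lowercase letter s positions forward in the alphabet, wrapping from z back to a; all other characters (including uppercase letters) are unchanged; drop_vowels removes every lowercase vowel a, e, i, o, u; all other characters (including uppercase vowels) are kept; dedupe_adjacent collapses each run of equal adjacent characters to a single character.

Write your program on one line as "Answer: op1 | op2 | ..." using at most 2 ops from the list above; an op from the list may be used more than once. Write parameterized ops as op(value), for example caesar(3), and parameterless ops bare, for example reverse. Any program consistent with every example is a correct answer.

caesar(22) | take(3)

Check, running the answer program on each example:
  "lakzdwvlu" -> "hwgvzsrhq" -> "hwg"
  "jdsodv" -> "fzokzr" -> "fzo"
  "qkexlp" -> "mgathl" -> "mga"
  "netjedpwk" -> "japfazlsg" -> "jap"
  "tvskwhbct" -> "progsdxyp" -> "pro"
  "vhlaqlyv" -> "rdhwmhur" -> "rdh"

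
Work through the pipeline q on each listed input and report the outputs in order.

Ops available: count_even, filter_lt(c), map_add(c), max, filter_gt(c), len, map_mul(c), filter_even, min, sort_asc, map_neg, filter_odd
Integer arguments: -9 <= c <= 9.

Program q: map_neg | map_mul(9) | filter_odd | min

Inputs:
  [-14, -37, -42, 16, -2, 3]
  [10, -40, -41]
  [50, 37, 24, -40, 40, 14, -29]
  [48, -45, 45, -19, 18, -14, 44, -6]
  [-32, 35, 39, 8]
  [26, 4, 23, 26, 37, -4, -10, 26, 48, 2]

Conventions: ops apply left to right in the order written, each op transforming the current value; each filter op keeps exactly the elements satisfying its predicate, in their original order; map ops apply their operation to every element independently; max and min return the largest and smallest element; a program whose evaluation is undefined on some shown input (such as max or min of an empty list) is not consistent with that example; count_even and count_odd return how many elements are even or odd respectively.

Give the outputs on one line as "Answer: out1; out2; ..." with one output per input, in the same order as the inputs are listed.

-27; 369; -333; -405; -351; -333

Execution, op by op:
  [-14, -37, -42, 16, -2, 3] -> [14, 37, 42, -16, 2, -3] -> [126, 333, 378, -144, 18, -27] -> [333, -27] -> -27
  [10, -40, -41] -> [-10, 40, 41] -> [-90, 360, 369] -> [369] -> 369
  [50, 37, 24, -40, 40, 14, -29] -> [-50, -37, -24, 40, -40, -14, 29] -> [-450, -333, -216, 360, -360, -126, 261] -> [-333, 261] -> -333
  [48, -45, 45, -19, 18, -14, 44, -6] -> [-48, 45, -45, 19, -18, 14, -44, 6] -> [-432, 405, -405, 171, -162, 126, -396, 54] -> [405, -405, 171] -> -405
  [-32, 35, 39, 8] -> [32, -35, -39, -8] -> [288, -315, -351, -72] -> [-315, -351] -> -351
  [26, 4, 23, 26, 37, -4, -10, 26, 48, 2] -> [-26, -4, -23, -26, -37, 4, 10, -26, -48, -2] -> [-234, -36, -207, -234, -333, 36, 90, -234, -432, -18] -> [-207, -333] -> -333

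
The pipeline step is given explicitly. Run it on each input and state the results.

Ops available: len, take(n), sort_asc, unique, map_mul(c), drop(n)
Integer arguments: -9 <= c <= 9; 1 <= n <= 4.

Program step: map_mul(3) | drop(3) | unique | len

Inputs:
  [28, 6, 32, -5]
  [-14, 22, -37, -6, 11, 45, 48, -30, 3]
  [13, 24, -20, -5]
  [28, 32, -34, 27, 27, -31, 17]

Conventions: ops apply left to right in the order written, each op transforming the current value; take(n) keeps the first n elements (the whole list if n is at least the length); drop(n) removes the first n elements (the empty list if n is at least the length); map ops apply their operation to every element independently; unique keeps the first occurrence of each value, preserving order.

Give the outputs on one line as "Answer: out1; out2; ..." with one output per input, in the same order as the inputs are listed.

Execution, op by op:
  [28, 6, 32, -5] -> [84, 18, 96, -15] -> [-15] -> [-15] -> 1
  [-14, 22, -37, -6, 11, 45, 48, -30, 3] -> [-42, 66, -111, -18, 33, 135, 144, -90, 9] -> [-18, 33, 135, 144, -90, 9] -> [-18, 33, 135, 144, -90, 9] -> 6
  [13, 24, -20, -5] -> [39, 72, -60, -15] -> [-15] -> [-15] -> 1
  [28, 32, -34, 27, 27, -31, 17] -> [84, 96, -102, 81, 81, -93, 51] -> [81, 81, -93, 51] -> [81, -93, 51] -> 3

1; 6; 1; 3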